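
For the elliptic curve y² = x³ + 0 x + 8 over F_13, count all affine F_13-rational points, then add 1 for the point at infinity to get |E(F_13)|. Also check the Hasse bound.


Affine points = {(1, 3), (1, 10), (2, 4), (2, 9), (3, 3), (3, 10), (5, 4), (5, 9), (6, 4), (6, 9), (7, 0), (8, 0), (9, 3), (9, 10), (11, 0)}; affine count = 15; |E(F_13)| = 16.

Discriminant check: Δ ∝ 4a³ + 27b² = 4·0³ + 27·8² = 4·0 + 27·64 ≡ 12 (mod 13). Nonzero ⇒ E is nonsingular.
For each x ∈ F_13, compute rhs = x³ + 0·x + 8 mod 13, then count y ∈ F_13 with y² ≡ rhs.
  x = 0: rhs = 8, matching y values: none (0 points).
  x = 1: rhs = 9, matching y values: 3, 10 (2 points).
  x = 2: rhs = 3, matching y values: 4, 9 (2 points).
  x = 3: rhs = 9, matching y values: 3, 10 (2 points).
  x = 4: rhs = 7, matching y values: none (0 points).
  x = 5: rhs = 3, matching y values: 4, 9 (2 points).
  x = 6: rhs = 3, matching y values: 4, 9 (2 points).
  x = 7: rhs = 0, matching y values: 0 (1 points).
  x = 8: rhs = 0, matching y values: 0 (1 points).
  x = 9: rhs = 9, matching y values: 3, 10 (2 points).
  x = 10: rhs = 7, matching y values: none (0 points).
  x = 11: rhs = 0, matching y values: 0 (1 points).
  x = 12: rhs = 7, matching y values: none (0 points).
Total affine count: 15.
Full point count |E(F_13)| = 15 + 1 = 16.
Hasse bound: |16 − (13+1)| = |2| = 2 ≤ 2√13 ≈ 7.2111 ✓.


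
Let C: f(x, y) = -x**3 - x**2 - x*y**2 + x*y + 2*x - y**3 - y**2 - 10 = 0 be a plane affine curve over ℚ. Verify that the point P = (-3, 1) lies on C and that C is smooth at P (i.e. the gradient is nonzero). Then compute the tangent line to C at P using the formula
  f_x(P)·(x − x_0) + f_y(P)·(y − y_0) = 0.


Tangent line at P: -19*x - 2*y - 55 = 0.

Step 1: f(-3, 1) = 0, so P lies on C.
Step 2: partial derivatives
  f_x(x, y) = -3*x**2 - 2*x - y**2 + y + 2, f_y(x, y) = -2*x*y + x - 3*y**2 - 2*y.
  f_x(P) = -19, f_y(P) = -2 (gradient nonzero, so P is smooth).
Step 3: tangent line at P: -19·(x − -3) + -2·(y − 1) = 0.
Expanding: -19*x - 2*y - 55 = 0.


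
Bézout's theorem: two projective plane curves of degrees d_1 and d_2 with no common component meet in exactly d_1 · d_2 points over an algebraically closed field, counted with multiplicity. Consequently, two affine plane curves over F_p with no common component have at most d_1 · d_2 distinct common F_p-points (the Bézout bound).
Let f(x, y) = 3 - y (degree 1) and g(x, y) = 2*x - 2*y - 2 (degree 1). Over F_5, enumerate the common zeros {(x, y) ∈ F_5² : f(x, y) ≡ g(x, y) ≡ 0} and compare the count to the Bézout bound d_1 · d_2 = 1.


Common zeros: {(4, 3)}; count = 1; Bézout bound = 1.

deg(f) = 1, deg(g) = 1, so Bézout bound = 1.
Scan x ∈ F_5. For each x, list the y ∈ F_5 with f(x, y) ≡ 0 and those with g(x, y) ≡ 0 (mod 5); the common zeros in that column are the intersection.
  x = 0: f ≡ 0 at y ∈ {3}; g ≡ 0 at y ∈ {4}; common: ∅.
  x = 1: f ≡ 0 at y ∈ {3}; g ≡ 0 at y ∈ {0}; common: ∅.
  x = 2: f ≡ 0 at y ∈ {3}; g ≡ 0 at y ∈ {1}; common: ∅.
  x = 3: f ≡ 0 at y ∈ {3}; g ≡ 0 at y ∈ {2}; common: ∅.
  x = 4: f ≡ 0 at y ∈ {3}; g ≡ 0 at y ∈ {3}; common: {3}.
Collecting: common zeros = {(4, 3)}, so the count is 1.
Comparison with the Bézout bound: 1 ≤ 1 = deg(f)·deg(g), as expected for curves with no common component (the bound is attained).


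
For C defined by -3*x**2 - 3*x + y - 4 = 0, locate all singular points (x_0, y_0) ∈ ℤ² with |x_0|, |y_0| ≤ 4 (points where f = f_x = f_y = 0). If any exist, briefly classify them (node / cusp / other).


No singular points in the scanned grid; C is smooth there.

Compute partial derivatives:
  f_x = -6*x - 3.
  f_y = 1.
f_y = 1 is a nonzero constant, so f_y never vanishes: no point (x, y) can satisfy f = f_x = f_y = 0. In particular no (x, y) ∈ {−4, ..., 4}² is singular; the curve is smooth.


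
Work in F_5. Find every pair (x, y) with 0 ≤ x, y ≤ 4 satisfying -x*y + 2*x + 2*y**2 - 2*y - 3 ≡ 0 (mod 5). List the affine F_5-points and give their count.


Affine F_5-points: {(3, 1), (3, 4), (4, 0), (4, 3)}; count = 4.

For each of the 25 pairs (x, y) ∈ F_5², evaluate f(x, y) mod 5. Record the zeros.
  x = 0: [0↦2, 1↦2, 2↦1, 3↦4, 4↦1]  zeros at y ∈ ∅
  x = 1: [0↦4, 1↦3, 2↦1, 3↦3, 4↦4]  zeros at y ∈ ∅
  x = 2: [0↦1, 1↦4, 2↦1, 3↦2, 4↦2]  zeros at y ∈ ∅
  x = 3: [0↦3, 1↦0, 2↦1, 3↦1, 4↦0]  zeros at y ∈ {1, 4}
  x = 4: [0↦0, 1↦1, 2↦1, 3↦0, 4↦3]  zeros at y ∈ {0, 3}
Collecting zeros: affine points = {(3, 1), (3, 4), (4, 0), (4, 3)}.
Total count |C(F_5)_aff| = 4.


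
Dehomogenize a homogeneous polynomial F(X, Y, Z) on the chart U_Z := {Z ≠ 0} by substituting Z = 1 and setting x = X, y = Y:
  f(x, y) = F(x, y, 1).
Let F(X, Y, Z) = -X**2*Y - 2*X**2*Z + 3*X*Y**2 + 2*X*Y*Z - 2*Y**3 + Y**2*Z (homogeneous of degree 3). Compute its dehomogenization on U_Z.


f(x, y) = -x**2*y - 2*x**2 + 3*x*y**2 + 2*x*y - 2*y**3 + y**2

On U_Z we set Z = 1. Each monomial c·X^i·Y^j·Z^k in F becomes c·x^i·y^j·1^k = c·x^i·y^j.
Substituting Z = 1: F(X, Y, 1) = -x**2*y - 2*x**2 + 3*x*y**2 + 2*x*y - 2*y**3 + y**2.
Note: deg(f) ≤ deg(F) = 3; strict inequality happens when F is divisible by Z (lost terms).


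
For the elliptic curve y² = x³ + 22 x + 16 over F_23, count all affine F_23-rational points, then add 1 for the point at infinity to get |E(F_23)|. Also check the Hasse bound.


Affine points = {(0, 4), (0, 19), (1, 4), (1, 19), (9, 0), (11, 5), (11, 18), (14, 3), (14, 20), (15, 8), (15, 15), (16, 5), (16, 18), (17, 6), (17, 17), (19, 5), (19, 18), (22, 4), (22, 19)}; affine count = 19; |E(F_23)| = 20.

Discriminant check: Δ ∝ 4a³ + 27b² = 4·22³ + 27·16² = 4·10648 + 27·256 ≡ 8 (mod 23). Nonzero ⇒ E is nonsingular.
For each x ∈ F_23, compute rhs = x³ + 22·x + 16 mod 23, then count y ∈ F_23 with y² ≡ rhs.
  x = 0: rhs = 16, matching y values: 4, 19 (2 points).
  x = 1: rhs = 16, matching y values: 4, 19 (2 points).
  x = 2: rhs = 22, matching y values: none (0 points).
  x = 3: rhs = 17, matching y values: none (0 points).
  x = 4: rhs = 7, matching y values: none (0 points).
  x = 5: rhs = 21, matching y values: none (0 points).
  x = 6: rhs = 19, matching y values: none (0 points).
  x = 7: rhs = 7, matching y values: none (0 points).
  x = 8: rhs = 14, matching y values: none (0 points).
  x = 9: rhs = 0, matching y values: 0 (1 points).
  x = 10: rhs = 17, matching y values: none (0 points).
  x = 11: rhs = 2, matching y values: 5, 18 (2 points).
  x = 12: rhs = 7, matching y values: none (0 points).
  x = 13: rhs = 15, matching y values: none (0 points).
  x = 14: rhs = 9, matching y values: 3, 20 (2 points).
  x = 15: rhs = 18, matching y values: 8, 15 (2 points).
  x = 16: rhs = 2, matching y values: 5, 18 (2 points).
  x = 17: rhs = 13, matching y values: 6, 17 (2 points).
  x = 18: rhs = 11, matching y values: none (0 points).
  x = 19: rhs = 2, matching y values: 5, 18 (2 points).
  x = 20: rhs = 15, matching y values: none (0 points).
  x = 21: rhs = 10, matching y values: none (0 points).
  x = 22: rhs = 16, matching y values: 4, 19 (2 points).
Total affine count: 19.
Full point count |E(F_23)| = 19 + 1 = 20.
Hasse bound: |20 − (23+1)| = |-4| = 4 ≤ 2√23 ≈ 9.5917 ✓.


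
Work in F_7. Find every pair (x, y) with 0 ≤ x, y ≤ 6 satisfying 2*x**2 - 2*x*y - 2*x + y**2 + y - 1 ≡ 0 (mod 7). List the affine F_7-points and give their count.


Affine F_7-points: {(2, 4), (2, 6), (3, 1), (3, 4), (5, 3), (5, 6), (6, 1), (6, 3)}; count = 8.

For each of the 49 pairs (x, y) ∈ F_7², evaluate f(x, y) mod 7. Record the zeros.
  x = 0: [0↦6, 1↦1, 2↦5, 3↦4, 4↦5, 5↦1, 6↦6]  zeros at y ∈ ∅
  x = 1: [0↦6, 1↦6, 2↦1, 3↦5, 4↦4, 5↦5, 6↦1]  zeros at y ∈ ∅
  x = 2: [0↦3, 1↦1, 2↦1, 3↦3, 4↦0, 5↦6, 6↦0]  zeros at y ∈ {4, 6}
  x = 3: [0↦4, 1↦0, 2↦5, 3↦5, 4↦0, 5↦4, 6↦3]  zeros at y ∈ {1, 4}
  x = 4: [0↦2, 1↦3, 2↦6, 3↦4, 4↦4, 5↦6, 6↦3]  zeros at y ∈ ∅
  x = 5: [0↦4, 1↦3, 2↦4, 3↦0, 4↦5, 5↦5, 6↦0]  zeros at y ∈ {3, 6}
  x = 6: [0↦3, 1↦0, 2↦6, 3↦0, 4↦3, 5↦1, 6↦1]  zeros at y ∈ {1, 3}
Collecting zeros: affine points = {(2, 4), (2, 6), (3, 1), (3, 4), (5, 3), (5, 6), (6, 1), (6, 3)}.
Total count |C(F_7)_aff| = 8.


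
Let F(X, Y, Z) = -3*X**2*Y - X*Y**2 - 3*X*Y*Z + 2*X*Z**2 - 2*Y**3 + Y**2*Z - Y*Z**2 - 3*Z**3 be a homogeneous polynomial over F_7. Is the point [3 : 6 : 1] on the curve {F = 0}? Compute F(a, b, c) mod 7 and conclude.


F(3,6,1) ≡ 5 (mod 7); P is NOT on the curve.

Evaluate F(3, 6, 1) term-by-term (mod 7).
  -3*X**2*Y ↦ -3·9·6·1 = -162
  -X*Y**2 ↦ -1·3·36·1 = -108
  -3*X*Y*Z ↦ -3·3·6·1 = -54
  2*X*Z**2 ↦ 2·3·1·1 = 6
  -2*Y**3 ↦ -2·1·216·1 = -432
  Y**2*Z ↦ 1·1·36·1 = 36
  -Y*Z**2 ↦ -1·1·6·1 = -6
  -3*Z**3 ↦ -3·1·1·1 = -3
Sum: F(3, 6, 1) = (-162) + (-108) + (-54) + (6) + (-432) + (36) + (-6) + (-3) = -723.
Reducing mod 7: -723 ≡ 5 (mod 7).
Since F(a, b, c) ≡ 5 ≠ 0 (mod 7), P does NOT lie on the curve.


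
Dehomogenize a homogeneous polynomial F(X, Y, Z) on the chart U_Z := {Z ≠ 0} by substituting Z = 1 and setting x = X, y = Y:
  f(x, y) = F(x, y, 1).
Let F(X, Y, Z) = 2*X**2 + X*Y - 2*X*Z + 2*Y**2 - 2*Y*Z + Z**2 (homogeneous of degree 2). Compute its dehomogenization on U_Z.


f(x, y) = 2*x**2 + x*y - 2*x + 2*y**2 - 2*y + 1

On U_Z we set Z = 1. Each monomial c·X^i·Y^j·Z^k in F becomes c·x^i·y^j·1^k = c·x^i·y^j.
Substituting Z = 1: F(X, Y, 1) = 2*x**2 + x*y - 2*x + 2*y**2 - 2*y + 1.
Note: deg(f) ≤ deg(F) = 2; strict inequality happens when F is divisible by Z (lost terms).


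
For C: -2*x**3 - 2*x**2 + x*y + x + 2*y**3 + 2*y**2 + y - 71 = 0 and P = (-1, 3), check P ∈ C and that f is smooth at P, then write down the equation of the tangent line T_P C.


Tangent line at P: 2*x + 66*y - 196 = 0.

Step 1: f(-1, 3) = 0, so P lies on C.
Step 2: partial derivatives
  f_x(x, y) = -6*x**2 - 4*x + y + 1, f_y(x, y) = x + 6*y**2 + 4*y + 1.
  f_x(P) = 2, f_y(P) = 66 (gradient nonzero, so P is smooth).
Step 3: tangent line at P: 2·(x − -1) + 66·(y − 3) = 0.
Expanding: 2*x + 66*y - 196 = 0.


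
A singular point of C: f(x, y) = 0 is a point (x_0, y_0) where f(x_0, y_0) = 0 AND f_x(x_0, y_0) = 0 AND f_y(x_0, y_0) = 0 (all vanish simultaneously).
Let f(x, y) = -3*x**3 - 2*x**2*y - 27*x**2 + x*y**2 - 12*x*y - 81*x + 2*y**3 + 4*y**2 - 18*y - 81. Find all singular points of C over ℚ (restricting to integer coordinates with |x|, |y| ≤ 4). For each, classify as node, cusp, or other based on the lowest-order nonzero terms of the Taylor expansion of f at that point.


Singular points: {(-3, 0)}; classification: cusp.

Compute partial derivatives:
  f_x = -9*x**2 - 4*x*y - 54*x + y**2 - 12*y - 81.
  f_y = -2*x**2 + 2*x*y - 12*x + 6*y**2 + 8*y - 18.
Scan x_0 ∈ {−4, ..., 4}. For each x_0, f_y(x_0, y) is a polynomial in y; find its integer roots y ∈ {−4, ..., 4}, then test f_x and f at those candidates.
  x = -4: f_y(-4, y) = 6*y**2 - 2; no integer root y with |y| ≤ 4.
  x = -3: f_y(-3, y) = 6*y**2 + 2*y; vanishes at y ∈ {0}. (-3, 0): f_x = 0, f = 0 — SINGULAR.
  x = -2: f_y(-2, y) = 6*y**2 + 4*y - 2; vanishes at y ∈ {-1}. (-2, -1): f_x = -4 ≠ 0.
  x = -1: f_y(-1, y) = 6*y**2 + 6*y - 8; no integer root y with |y| ≤ 4.
  x = 0: f_y(0, y) = 6*y**2 + 8*y - 18; no integer root y with |y| ≤ 4.
  x = 1: f_y(1, y) = 6*y**2 + 10*y - 32; no integer root y with |y| ≤ 4.
  x = 2: f_y(2, y) = 6*y**2 + 12*y - 50; no integer root y with |y| ≤ 4.
  x = 3: f_y(3, y) = 6*y**2 + 14*y - 72; no integer root y with |y| ≤ 4.
  x = 4: f_y(4, y) = 6*y**2 + 16*y - 98; no integer root y with |y| ≤ 4.
Only singular point on the grid: (-3, 0).
Classify: substitute x = -3 + u, y = 0 + v and expand: f = -3*u**3 - 2*u**2*v + u*v**2 + 2*v**3 + v**2.
No constant or linear terms (consistent with a singular point). Quadratic part: v**2. Cubic part: -3*u**3 - 2*u**2*v + u*v**2 + 2*v**3.
The quadratic part v**2 is a perfect square, so there is a single (double) tangent line v = 0, i.e. y = 0. Restricting the cubic part to that line (v = 0) leaves -3*u**3 ≠ 0, so f is not divisible by v and the branch is v² ≈ 3*u**3 to lowest order — this is a cusp.
Classification: cusp.


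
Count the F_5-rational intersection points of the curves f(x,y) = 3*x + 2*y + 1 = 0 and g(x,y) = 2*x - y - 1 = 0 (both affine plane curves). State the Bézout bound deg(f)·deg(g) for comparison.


Common zeros: {(3, 0)}; count = 1; Bézout bound = 1.

deg(f) = 1, deg(g) = 1, so Bézout bound = 1.
Scan x ∈ F_5. For each x, list the y ∈ F_5 with f(x, y) ≡ 0 and those with g(x, y) ≡ 0 (mod 5); the common zeros in that column are the intersection.
  x = 0: f ≡ 0 at y ∈ {2}; g ≡ 0 at y ∈ {4}; common: ∅.
  x = 1: f ≡ 0 at y ∈ {3}; g ≡ 0 at y ∈ {1}; common: ∅.
  x = 2: f ≡ 0 at y ∈ {4}; g ≡ 0 at y ∈ {3}; common: ∅.
  x = 3: f ≡ 0 at y ∈ {0}; g ≡ 0 at y ∈ {0}; common: {0}.
  x = 4: f ≡ 0 at y ∈ {1}; g ≡ 0 at y ∈ {2}; common: ∅.
Collecting: common zeros = {(3, 0)}, so the count is 1.
Comparison with the Bézout bound: 1 ≤ 1 = deg(f)·deg(g), as expected for curves with no common component (the bound is attained).


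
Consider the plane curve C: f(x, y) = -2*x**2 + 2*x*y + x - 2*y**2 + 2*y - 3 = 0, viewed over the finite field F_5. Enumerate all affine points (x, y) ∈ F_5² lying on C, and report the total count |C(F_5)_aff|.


Affine F_5-points: {(0, 3), (1, 3), (1, 4), (2, 1), (2, 2), (3, 2)}; count = 6.

For each of the 25 pairs (x, y) ∈ F_5², evaluate f(x, y) mod 5. Record the zeros.
  x = 0: [0↦2, 1↦2, 2↦3, 3↦0, 4↦3]  zeros at y ∈ {3}
  x = 1: [0↦1, 1↦3, 2↦1, 3↦0, 4↦0]  zeros at y ∈ {3, 4}
  x = 2: [0↦1, 1↦0, 2↦0, 3↦1, 4↦3]  zeros at y ∈ {1, 2}
  x = 3: [0↦2, 1↦3, 2↦0, 3↦3, 4↦2]  zeros at y ∈ {2}
  x = 4: [0↦4, 1↦2, 2↦1, 3↦1, 4↦2]  zeros at y ∈ ∅
Collecting zeros: affine points = {(0, 3), (1, 3), (1, 4), (2, 1), (2, 2), (3, 2)}.
Total count |C(F_5)_aff| = 6.


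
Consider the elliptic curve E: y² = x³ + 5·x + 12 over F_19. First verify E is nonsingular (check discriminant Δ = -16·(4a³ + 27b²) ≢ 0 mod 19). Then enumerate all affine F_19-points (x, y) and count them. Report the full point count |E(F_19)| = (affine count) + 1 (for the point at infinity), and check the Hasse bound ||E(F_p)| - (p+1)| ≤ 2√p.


Affine points = {(2, 7), (2, 12), (3, 4), (3, 15), (4, 1), (4, 18), (6, 7), (6, 12), (9, 8), (9, 11), (10, 6), (10, 13), (11, 7), (11, 12), (15, 2), (15, 17), (18, 5), (18, 14)}; affine count = 18; |E(F_19)| = 19.

Discriminant check: Δ ∝ 4a³ + 27b² = 4·5³ + 27·12² = 4·125 + 27·144 ≡ 18 (mod 19). Nonzero ⇒ E is nonsingular.
For each x ∈ F_19, compute rhs = x³ + 5·x + 12 mod 19, then count y ∈ F_19 with y² ≡ rhs.
  x = 0: rhs = 12, matching y values: none (0 points).
  x = 1: rhs = 18, matching y values: none (0 points).
  x = 2: rhs = 11, matching y values: 7, 12 (2 points).
  x = 3: rhs = 16, matching y values: 4, 15 (2 points).
  x = 4: rhs = 1, matching y values: 1, 18 (2 points).
  x = 5: rhs = 10, matching y values: none (0 points).
  x = 6: rhs = 11, matching y values: 7, 12 (2 points).
  x = 7: rhs = 10, matching y values: none (0 points).
  x = 8: rhs = 13, matching y values: none (0 points).
  x = 9: rhs = 7, matching y values: 8, 11 (2 points).
  x = 10: rhs = 17, matching y values: 6, 13 (2 points).
  x = 11: rhs = 11, matching y values: 7, 12 (2 points).
  x = 12: rhs = 14, matching y values: none (0 points).
  x = 13: rhs = 13, matching y values: none (0 points).
  x = 14: rhs = 14, matching y values: none (0 points).
  x = 15: rhs = 4, matching y values: 2, 17 (2 points).
  x = 16: rhs = 8, matching y values: none (0 points).
  x = 17: rhs = 13, matching y values: none (0 points).
  x = 18: rhs = 6, matching y values: 5, 14 (2 points).
Total affine count: 18.
Full point count |E(F_19)| = 18 + 1 = 19.
Hasse bound: |19 − (19+1)| = |-1| = 1 ≤ 2√19 ≈ 8.7178 ✓.


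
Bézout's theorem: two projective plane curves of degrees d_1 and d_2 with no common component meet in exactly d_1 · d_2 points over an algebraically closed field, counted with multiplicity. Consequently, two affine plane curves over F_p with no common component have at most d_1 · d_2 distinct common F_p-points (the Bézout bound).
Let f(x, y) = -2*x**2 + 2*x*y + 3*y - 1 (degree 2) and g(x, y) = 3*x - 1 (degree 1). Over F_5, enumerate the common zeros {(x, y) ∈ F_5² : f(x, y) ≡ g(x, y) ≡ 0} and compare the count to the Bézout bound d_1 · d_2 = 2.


Common zeros: {(2, 2)}; count = 1; Bézout bound = 2.

deg(f) = 2, deg(g) = 1, so Bézout bound = 2.
Scan x ∈ F_5. For each x, list the y ∈ F_5 with f(x, y) ≡ 0 and those with g(x, y) ≡ 0 (mod 5); the common zeros in that column are the intersection.
  x = 0: f ≡ 0 at y ∈ {2}; g ≡ 0 at y ∈ ∅; common: ∅.
  x = 1: f ≡ 0 at y ∈ ∅; g ≡ 0 at y ∈ ∅; common: ∅.
  x = 2: f ≡ 0 at y ∈ {2}; g ≡ 0 at y ∈ {0, 1, 2, 3, 4}; common: {2}.
  x = 3: f ≡ 0 at y ∈ {1}; g ≡ 0 at y ∈ ∅; common: ∅.
  x = 4: f ≡ 0 at y ∈ {3}; g ≡ 0 at y ∈ ∅; common: ∅.
Collecting: common zeros = {(2, 2)}, so the count is 1.
Comparison with the Bézout bound: 1 ≤ 2 = deg(f)·deg(g), as expected for curves with no common component (the affine F_5-count falls short of the bound because intersections may lie at infinity, over extension fields, or carry multiplicity).


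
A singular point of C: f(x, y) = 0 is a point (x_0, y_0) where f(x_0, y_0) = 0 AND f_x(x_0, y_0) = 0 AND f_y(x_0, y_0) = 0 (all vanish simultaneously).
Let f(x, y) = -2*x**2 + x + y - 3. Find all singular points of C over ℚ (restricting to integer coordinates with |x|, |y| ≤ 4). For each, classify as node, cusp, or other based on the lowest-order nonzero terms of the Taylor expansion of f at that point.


No singular points in the scanned grid; C is smooth there.

Compute partial derivatives:
  f_x = 1 - 4*x.
  f_y = 1.
f_y = 1 is a nonzero constant, so f_y never vanishes: no point (x, y) can satisfy f = f_x = f_y = 0. In particular no (x, y) ∈ {−4, ..., 4}² is singular; the curve is smooth.


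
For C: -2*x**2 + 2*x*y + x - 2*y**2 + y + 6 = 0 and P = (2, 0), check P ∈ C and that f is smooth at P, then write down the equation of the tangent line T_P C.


Tangent line at P: -7*x + 5*y + 14 = 0.

Step 1: f(2, 0) = 0, so P lies on C.
Step 2: partial derivatives
  f_x(x, y) = -4*x + 2*y + 1, f_y(x, y) = 2*x - 4*y + 1.
  f_x(P) = -7, f_y(P) = 5 (gradient nonzero, so P is smooth).
Step 3: tangent line at P: -7·(x − 2) + 5·(y − 0) = 0.
Expanding: -7*x + 5*y + 14 = 0.


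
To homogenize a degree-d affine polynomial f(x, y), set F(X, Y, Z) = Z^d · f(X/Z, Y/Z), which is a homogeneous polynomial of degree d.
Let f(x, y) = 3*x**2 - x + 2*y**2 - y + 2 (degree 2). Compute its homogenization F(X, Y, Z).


F(X, Y, Z) = 3*X**2 - X*Z + 2*Y**2 - Y*Z + 2*Z**2

deg(f) = 2.
Substitute x = X/Z, y = Y/Z into f, then multiply by Z^2.
  monomial 3·x^2·y^0 ↦ 3·X^2·Y^0·Z^0.
  monomial -1·x^1·y^0 ↦ -1·X^1·Y^0·Z^1.
  monomial 2·x^0·y^2 ↦ 2·X^0·Y^2·Z^0.
  monomial -1·x^0·y^1 ↦ -1·X^0·Y^1·Z^1.
  monomial 2·x^0·y^0 ↦ 2·X^0·Y^0·Z^2.
Collecting: F(X, Y, Z) = 3*X**2 - X*Z + 2*Y**2 - Y*Z + 2*Z**2.


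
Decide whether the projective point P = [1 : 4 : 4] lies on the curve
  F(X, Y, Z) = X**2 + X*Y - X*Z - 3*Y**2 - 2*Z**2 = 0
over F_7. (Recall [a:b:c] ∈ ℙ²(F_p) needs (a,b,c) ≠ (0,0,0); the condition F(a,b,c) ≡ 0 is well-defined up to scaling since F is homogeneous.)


F(1,4,4) ≡ 5 (mod 7); P is NOT on the curve.

Evaluate F(1, 4, 4) term-by-term (mod 7).
  X**2 ↦ 1·1·1·1 = 1
  X*Y ↦ 1·1·4·1 = 4
  -X*Z ↦ -1·1·1·4 = -4
  -3*Y**2 ↦ -3·1·16·1 = -48
  -2*Z**2 ↦ -2·1·1·16 = -32
Sum: F(1, 4, 4) = (1) + (4) + (-4) + (-48) + (-32) = -79.
Reducing mod 7: -79 ≡ 5 (mod 7).
Since F(a, b, c) ≡ 5 ≠ 0 (mod 7), P does NOT lie on the curve.


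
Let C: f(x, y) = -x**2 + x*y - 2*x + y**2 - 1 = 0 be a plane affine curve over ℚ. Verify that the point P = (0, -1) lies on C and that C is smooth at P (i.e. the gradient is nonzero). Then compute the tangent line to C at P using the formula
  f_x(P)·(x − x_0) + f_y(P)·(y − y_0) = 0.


Tangent line at P: -3*x - 2*y - 2 = 0.

Step 1: f(0, -1) = 0, so P lies on C.
Step 2: partial derivatives
  f_x(x, y) = -2*x + y - 2, f_y(x, y) = x + 2*y.
  f_x(P) = -3, f_y(P) = -2 (gradient nonzero, so P is smooth).
Step 3: tangent line at P: -3·(x − 0) + -2·(y − -1) = 0.
Expanding: -3*x - 2*y - 2 = 0.


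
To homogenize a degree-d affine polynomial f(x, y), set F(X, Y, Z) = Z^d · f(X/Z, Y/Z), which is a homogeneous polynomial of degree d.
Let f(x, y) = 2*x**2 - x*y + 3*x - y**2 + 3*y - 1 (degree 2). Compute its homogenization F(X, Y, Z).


F(X, Y, Z) = 2*X**2 - X*Y + 3*X*Z - Y**2 + 3*Y*Z - Z**2

deg(f) = 2.
Substitute x = X/Z, y = Y/Z into f, then multiply by Z^2.
  monomial 2·x^2·y^0 ↦ 2·X^2·Y^0·Z^0.
  monomial -1·x^1·y^1 ↦ -1·X^1·Y^1·Z^0.
  monomial 3·x^1·y^0 ↦ 3·X^1·Y^0·Z^1.
  monomial -1·x^0·y^2 ↦ -1·X^0·Y^2·Z^0.
  monomial 3·x^0·y^1 ↦ 3·X^0·Y^1·Z^1.
  monomial -1·x^0·y^0 ↦ -1·X^0·Y^0·Z^2.
Collecting: F(X, Y, Z) = 2*X**2 - X*Y + 3*X*Z - Y**2 + 3*Y*Z - Z**2.


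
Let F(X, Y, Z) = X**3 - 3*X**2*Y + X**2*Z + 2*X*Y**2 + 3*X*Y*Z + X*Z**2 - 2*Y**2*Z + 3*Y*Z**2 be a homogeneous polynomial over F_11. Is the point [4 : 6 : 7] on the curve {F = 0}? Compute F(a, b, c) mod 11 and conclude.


F(4,6,7) ≡ 0 (mod 11); P is on the curve.

Evaluate F(4, 6, 7) term-by-term (mod 11).
  X**3 ↦ 1·64·1·1 = 64
  -3*X**2*Y ↦ -3·16·6·1 = -288
  X**2*Z ↦ 1·16·1·7 = 112
  2*X*Y**2 ↦ 2·4·36·1 = 288
  3*X*Y*Z ↦ 3·4·6·7 = 504
  X*Z**2 ↦ 1·4·1·49 = 196
  -2*Y**2*Z ↦ -2·1·36·7 = -504
  3*Y*Z**2 ↦ 3·1·6·49 = 882
Sum: F(4, 6, 7) = (64) + (-288) + (112) + (288) + (504) + (196) + (-504) + (882) = 1254.
Reducing mod 11: 1254 ≡ 0 (mod 11).
Since F(a, b, c) ≡ 0 (mod 11), P lies on the curve.


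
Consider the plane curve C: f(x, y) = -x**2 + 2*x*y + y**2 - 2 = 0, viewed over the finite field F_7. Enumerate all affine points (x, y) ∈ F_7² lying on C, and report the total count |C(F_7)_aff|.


Affine F_7-points: {(0, 3), (0, 4), (1, 1), (1, 4), (6, 3), (6, 6)}; count = 6.

For each of the 49 pairs (x, y) ∈ F_7², evaluate f(x, y) mod 7. Record the zeros.
  x = 0: [0↦5, 1↦6, 2↦2, 3↦0, 4↦0, 5↦2, 6↦6]  zeros at y ∈ {3, 4}
  x = 1: [0↦4, 1↦0, 2↦5, 3↦5, 4↦0, 5↦4, 6↦3]  zeros at y ∈ {1, 4}
  x = 2: [0↦1, 1↦6, 2↦6, 3↦1, 4↦5, 5↦4, 6↦5]  zeros at y ∈ ∅
  x = 3: [0↦3, 1↦3, 2↦5, 3↦2, 4↦1, 5↦2, 6↦5]  zeros at y ∈ ∅
  x = 4: [0↦3, 1↦5, 2↦2, 3↦1, 4↦2, 5↦5, 6↦3]  zeros at y ∈ ∅
  x = 5: [0↦1, 1↦5, 2↦4, 3↦5, 4↦1, 5↦6, 6↦6]  zeros at y ∈ ∅
  x = 6: [0↦4, 1↦3, 2↦4, 3↦0, 4↦5, 5↦5, 6↦0]  zeros at y ∈ {3, 6}
Collecting zeros: affine points = {(0, 3), (0, 4), (1, 1), (1, 4), (6, 3), (6, 6)}.
Total count |C(F_7)_aff| = 6.


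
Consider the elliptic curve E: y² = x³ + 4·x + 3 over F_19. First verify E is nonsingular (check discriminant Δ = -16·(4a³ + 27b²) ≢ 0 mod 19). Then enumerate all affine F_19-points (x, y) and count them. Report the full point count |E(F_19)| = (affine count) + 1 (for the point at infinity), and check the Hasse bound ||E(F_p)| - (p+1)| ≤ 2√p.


Affine points = {(2, 0), (3, 2), (3, 17), (4, 8), (4, 11), (10, 6), (10, 13), (17, 5), (17, 14), (18, 6), (18, 13)}; affine count = 11; |E(F_19)| = 12.

Discriminant check: Δ ∝ 4a³ + 27b² = 4·4³ + 27·3² = 4·64 + 27·9 ≡ 5 (mod 19). Nonzero ⇒ E is nonsingular.
For each x ∈ F_19, compute rhs = x³ + 4·x + 3 mod 19, then count y ∈ F_19 with y² ≡ rhs.
  x = 0: rhs = 3, matching y values: none (0 points).
  x = 1: rhs = 8, matching y values: none (0 points).
  x = 2: rhs = 0, matching y values: 0 (1 points).
  x = 3: rhs = 4, matching y values: 2, 17 (2 points).
  x = 4: rhs = 7, matching y values: 8, 11 (2 points).
  x = 5: rhs = 15, matching y values: none (0 points).
  x = 6: rhs = 15, matching y values: none (0 points).
  x = 7: rhs = 13, matching y values: none (0 points).
  x = 8: rhs = 15, matching y values: none (0 points).
  x = 9: rhs = 8, matching y values: none (0 points).
  x = 10: rhs = 17, matching y values: 6, 13 (2 points).
  x = 11: rhs = 10, matching y values: none (0 points).
  x = 12: rhs = 12, matching y values: none (0 points).
  x = 13: rhs = 10, matching y values: none (0 points).
  x = 14: rhs = 10, matching y values: none (0 points).
  x = 15: rhs = 18, matching y values: none (0 points).
  x = 16: rhs = 2, matching y values: none (0 points).
  x = 17: rhs = 6, matching y values: 5, 14 (2 points).
  x = 18: rhs = 17, matching y values: 6, 13 (2 points).
Total affine count: 11.
Full point count |E(F_19)| = 11 + 1 = 12.
Hasse bound: |12 − (19+1)| = |-8| = 8 ≤ 2√19 ≈ 8.7178 ✓.


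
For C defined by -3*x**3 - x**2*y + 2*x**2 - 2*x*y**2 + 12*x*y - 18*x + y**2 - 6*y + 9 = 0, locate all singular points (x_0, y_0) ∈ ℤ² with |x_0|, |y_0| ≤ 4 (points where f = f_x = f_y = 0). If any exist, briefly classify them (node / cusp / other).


Singular points: {(0, 3)}; classification: node.

Compute partial derivatives:
  f_x = -9*x**2 - 2*x*y + 4*x - 2*y**2 + 12*y - 18.
  f_y = -x**2 - 4*x*y + 12*x + 2*y - 6.
Scan x_0 ∈ {−4, ..., 4}. For each x_0, f_y(x_0, y) is a polynomial in y; find its integer roots y ∈ {−4, ..., 4}, then test f_x and f at those candidates.
  x = -4: f_y(-4, y) = 18*y - 70; no integer root y with |y| ≤ 4.
  x = -3: f_y(-3, y) = 14*y - 51; no integer root y with |y| ≤ 4.
  x = -2: f_y(-2, y) = 10*y - 34; no integer root y with |y| ≤ 4.
  x = -1: f_y(-1, y) = 6*y - 19; no integer root y with |y| ≤ 4.
  x = 0: f_y(0, y) = 2*y - 6; vanishes at y ∈ {3}. (0, 3): f_x = 0, f = 0 — SINGULAR.
  x = 1: f_y(1, y) = 5 - 2*y; no integer root y with |y| ≤ 4.
  x = 2: f_y(2, y) = 14 - 6*y; no integer root y with |y| ≤ 4.
  x = 3: f_y(3, y) = 21 - 10*y; no integer root y with |y| ≤ 4.
  x = 4: f_y(4, y) = 26 - 14*y; no integer root y with |y| ≤ 4.
Only singular point on the grid: (0, 3).
Classify: substitute x = 0 + u, y = 3 + v and expand: f = -3*u**3 - u**2*v - u**2 - 2*u*v**2 + v**2.
No constant or linear terms (consistent with a singular point). Quadratic part: -u**2 + v**2. Cubic part: -3*u**3 - u**2*v - 2*u*v**2.
The quadratic part v**2 - u**2 = (v − u)(v + u) splits into two distinct linear factors, so there are two distinct tangent lines y − 3 = ±(x − 0) — this is a node (ordinary double point).
Classification: node.


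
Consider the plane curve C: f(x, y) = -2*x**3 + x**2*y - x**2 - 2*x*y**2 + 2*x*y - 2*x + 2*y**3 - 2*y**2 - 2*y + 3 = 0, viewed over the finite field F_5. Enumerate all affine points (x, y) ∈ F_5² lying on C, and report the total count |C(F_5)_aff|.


Affine F_5-points: {(1, 2), (2, 4), (3, 3), (4, 1)}; count = 4.

For each of the 25 pairs (x, y) ∈ F_5², evaluate f(x, y) mod 5. Record the zeros.
  x = 0: [0↦3, 1↦1, 2↦2, 3↦3, 4↦1]  zeros at y ∈ ∅
  x = 1: [0↦3, 1↦2, 2↦0, 3↦4, 4↦1]  zeros at y ∈ {2}
  x = 2: [0↦4, 1↦1, 2↦3, 3↦2, 4↦0]  zeros at y ∈ {4}
  x = 3: [0↦4, 1↦1, 2↦4, 3↦0, 4↦1]  zeros at y ∈ {3}
  x = 4: [0↦1, 1↦0, 2↦1, 3↦1, 4↦2]  zeros at y ∈ {1}
Collecting zeros: affine points = {(1, 2), (2, 4), (3, 3), (4, 1)}.
Total count |C(F_5)_aff| = 4.


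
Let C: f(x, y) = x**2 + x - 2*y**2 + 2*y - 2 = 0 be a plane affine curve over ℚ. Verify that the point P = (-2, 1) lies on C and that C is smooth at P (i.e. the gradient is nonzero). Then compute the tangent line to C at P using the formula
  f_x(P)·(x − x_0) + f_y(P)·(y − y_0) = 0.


Tangent line at P: -3*x - 2*y - 4 = 0.

Step 1: f(-2, 1) = 0, so P lies on C.
Step 2: partial derivatives
  f_x(x, y) = 2*x + 1, f_y(x, y) = 2 - 4*y.
  f_x(P) = -3, f_y(P) = -2 (gradient nonzero, so P is smooth).
Step 3: tangent line at P: -3·(x − -2) + -2·(y − 1) = 0.
Expanding: -3*x - 2*y - 4 = 0.


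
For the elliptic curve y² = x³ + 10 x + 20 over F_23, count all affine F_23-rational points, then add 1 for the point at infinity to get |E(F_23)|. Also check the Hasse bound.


Affine points = {(1, 10), (1, 13), (2, 5), (2, 18), (3, 10), (3, 13), (4, 3), (4, 20), (10, 4), (10, 19), (11, 9), (11, 14), (13, 1), (13, 22), (14, 11), (14, 12), (15, 7), (15, 16), (18, 11), (18, 12), (19, 10), (19, 13), (20, 3), (20, 20), (22, 3), (22, 20)}; affine count = 26; |E(F_23)| = 27.

Discriminant check: Δ ∝ 4a³ + 27b² = 4·10³ + 27·20² = 4·1000 + 27·400 ≡ 11 (mod 23). Nonzero ⇒ E is nonsingular.
For each x ∈ F_23, compute rhs = x³ + 10·x + 20 mod 23, then count y ∈ F_23 with y² ≡ rhs.
  x = 0: rhs = 20, matching y values: none (0 points).
  x = 1: rhs = 8, matching y values: 10, 13 (2 points).
  x = 2: rhs = 2, matching y values: 5, 18 (2 points).
  x = 3: rhs = 8, matching y values: 10, 13 (2 points).
  x = 4: rhs = 9, matching y values: 3, 20 (2 points).
  x = 5: rhs = 11, matching y values: none (0 points).
  x = 6: rhs = 20, matching y values: none (0 points).
  x = 7: rhs = 19, matching y values: none (0 points).
  x = 8: rhs = 14, matching y values: none (0 points).
  x = 9: rhs = 11, matching y values: none (0 points).
  x = 10: rhs = 16, matching y values: 4, 19 (2 points).
  x = 11: rhs = 12, matching y values: 9, 14 (2 points).
  x = 12: rhs = 5, matching y values: none (0 points).
  x = 13: rhs = 1, matching y values: 1, 22 (2 points).
  x = 14: rhs = 6, matching y values: 11, 12 (2 points).
  x = 15: rhs = 3, matching y values: 7, 16 (2 points).
  x = 16: rhs = 21, matching y values: none (0 points).
  x = 17: rhs = 20, matching y values: none (0 points).
  x = 18: rhs = 6, matching y values: 11, 12 (2 points).
  x = 19: rhs = 8, matching y values: 10, 13 (2 points).
  x = 20: rhs = 9, matching y values: 3, 20 (2 points).
  x = 21: rhs = 15, matching y values: none (0 points).
  x = 22: rhs = 9, matching y values: 3, 20 (2 points).
Total affine count: 26.
Full point count |E(F_23)| = 26 + 1 = 27.
Hasse bound: |27 − (23+1)| = |3| = 3 ≤ 2√23 ≈ 9.5917 ✓.


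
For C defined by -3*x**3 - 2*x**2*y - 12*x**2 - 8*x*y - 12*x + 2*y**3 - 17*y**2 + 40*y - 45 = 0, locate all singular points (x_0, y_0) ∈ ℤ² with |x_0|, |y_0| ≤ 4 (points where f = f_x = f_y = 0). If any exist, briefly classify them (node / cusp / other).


Singular points: {(-2, 3)}; classification: cusp.

Compute partial derivatives:
  f_x = -9*x**2 - 4*x*y - 24*x - 8*y - 12.
  f_y = -2*x**2 - 8*x + 6*y**2 - 34*y + 40.
Scan x_0 ∈ {−4, ..., 4}. For each x_0, f_y(x_0, y) is a polynomial in y; find its integer roots y ∈ {−4, ..., 4}, then test f_x and f at those candidates.
  x = -4: f_y(-4, y) = 6*y**2 - 34*y + 40; vanishes at y ∈ {4}. (-4, 4): f_x = -28 ≠ 0.
  x = -3: f_y(-3, y) = 6*y**2 - 34*y + 46; no integer root y with |y| ≤ 4.
  x = -2: f_y(-2, y) = 6*y**2 - 34*y + 48; vanishes at y ∈ {3}. (-2, 3): f_x = 0, f = 0 — SINGULAR.
  x = -1: f_y(-1, y) = 6*y**2 - 34*y + 46; no integer root y with |y| ≤ 4.
  x = 0: f_y(0, y) = 6*y**2 - 34*y + 40; vanishes at y ∈ {4}. (0, 4): f_x = -44 ≠ 0.
  x = 1: f_y(1, y) = 6*y**2 - 34*y + 30; no integer root y with |y| ≤ 4.
  x = 2: f_y(2, y) = 6*y**2 - 34*y + 16; no integer root y with |y| ≤ 4.
  x = 3: f_y(3, y) = 6*y**2 - 34*y - 2; no integer root y with |y| ≤ 4.
  x = 4: f_y(4, y) = 6*y**2 - 34*y - 24; no integer root y with |y| ≤ 4.
Only singular point on the grid: (-2, 3).
Classify: substitute x = -2 + u, y = 3 + v and expand: f = -3*u**3 - 2*u**2*v + 2*v**3 + v**2.
No constant or linear terms (consistent with a singular point). Quadratic part: v**2. Cubic part: -3*u**3 - 2*u**2*v + 2*v**3.
The quadratic part v**2 is a perfect square, so there is a single (double) tangent line v = 0, i.e. y = 3. Restricting the cubic part to that line (v = 0) leaves -3*u**3 ≠ 0, so f is not divisible by v and the branch is v² ≈ 3*u**3 to lowest order — this is a cusp.
Classification: cusp.


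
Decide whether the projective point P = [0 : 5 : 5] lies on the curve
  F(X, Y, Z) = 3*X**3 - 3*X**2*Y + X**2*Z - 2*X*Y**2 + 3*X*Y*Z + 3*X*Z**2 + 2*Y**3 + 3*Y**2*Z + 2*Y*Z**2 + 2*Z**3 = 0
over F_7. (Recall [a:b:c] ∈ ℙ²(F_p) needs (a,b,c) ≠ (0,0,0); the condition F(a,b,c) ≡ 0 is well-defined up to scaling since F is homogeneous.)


F(0,5,5) ≡ 5 (mod 7); P is NOT on the curve.

Evaluate F(0, 5, 5) term-by-term (mod 7).
  3*X**3 ↦ 3·0·1·1 = 0
  -3*X**2*Y ↦ -3·0·5·1 = 0
  X**2*Z ↦ 1·0·1·5 = 0
  -2*X*Y**2 ↦ -2·0·25·1 = 0
  3*X*Y*Z ↦ 3·0·5·5 = 0
  3*X*Z**2 ↦ 3·0·1·25 = 0
  2*Y**3 ↦ 2·1·125·1 = 250
  3*Y**2*Z ↦ 3·1·25·5 = 375
  2*Y*Z**2 ↦ 2·1·5·25 = 250
  2*Z**3 ↦ 2·1·1·125 = 250
Sum: F(0, 5, 5) = (0) + (0) + (0) + (0) + (0) + (0) + (250) + (375) + (250) + (250) = 1125.
Reducing mod 7: 1125 ≡ 5 (mod 7).
Since F(a, b, c) ≡ 5 ≠ 0 (mod 7), P does NOT lie on the curve.


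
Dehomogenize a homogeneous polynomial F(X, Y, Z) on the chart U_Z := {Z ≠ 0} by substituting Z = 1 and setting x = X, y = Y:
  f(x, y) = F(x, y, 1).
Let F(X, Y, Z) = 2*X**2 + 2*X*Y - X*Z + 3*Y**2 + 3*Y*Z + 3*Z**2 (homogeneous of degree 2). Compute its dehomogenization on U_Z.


f(x, y) = 2*x**2 + 2*x*y - x + 3*y**2 + 3*y + 3

On U_Z we set Z = 1. Each monomial c·X^i·Y^j·Z^k in F becomes c·x^i·y^j·1^k = c·x^i·y^j.
Substituting Z = 1: F(X, Y, 1) = 2*x**2 + 2*x*y - x + 3*y**2 + 3*y + 3.
Note: deg(f) ≤ deg(F) = 2; strict inequality happens when F is divisible by Z (lost terms).


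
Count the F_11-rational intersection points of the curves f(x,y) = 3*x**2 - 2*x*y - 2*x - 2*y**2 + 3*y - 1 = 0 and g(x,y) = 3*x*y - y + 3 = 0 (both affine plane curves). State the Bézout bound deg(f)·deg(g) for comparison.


Common zeros: {(6, 5)}; count = 1; Bézout bound = 4.

deg(f) = 2, deg(g) = 2, so Bézout bound = 4.
Scan x ∈ F_11. For each x, list the y ∈ F_11 with f(x, y) ≡ 0 and those with g(x, y) ≡ 0 (mod 11); the common zeros in that column are the intersection.
  x = 0: f ≡ 0 at y ∈ {1, 6}; g ≡ 0 at y ∈ {3}; common: ∅.
  x = 1: f ≡ 0 at y ∈ {0, 6}; g ≡ 0 at y ∈ {4}; common: ∅.
  x = 2: f ≡ 0 at y ∈ ∅; g ≡ 0 at y ∈ {6}; common: ∅.
  x = 3: f ≡ 0 at y ∈ {7, 8}; g ≡ 0 at y ∈ {1}; common: ∅.
  x = 4: f ≡ 0 at y ∈ ∅; g ≡ 0 at y ∈ ∅; common: ∅.
  x = 5: f ≡ 0 at y ∈ {1}; g ≡ 0 at y ∈ {10}; common: ∅.
  x = 6: f ≡ 0 at y ∈ {5, 7}; g ≡ 0 at y ∈ {5}; common: {5}.
  x = 7: f ≡ 0 at y ∈ {0}; g ≡ 0 at y ∈ {7}; common: ∅.
  x = 8: f ≡ 0 at y ∈ ∅; g ≡ 0 at y ∈ {8}; common: ∅.
  x = 9: f ≡ 0 at y ∈ {4, 5}; g ≡ 0 at y ∈ {2}; common: ∅.
  x = 10: f ≡ 0 at y ∈ ∅; g ≡ 0 at y ∈ {9}; common: ∅.
Collecting: common zeros = {(6, 5)}, so the count is 1.
Comparison with the Bézout bound: 1 ≤ 4 = deg(f)·deg(g), as expected for curves with no common component (the affine F_11-count falls short of the bound because intersections may lie at infinity, over extension fields, or carry multiplicity).


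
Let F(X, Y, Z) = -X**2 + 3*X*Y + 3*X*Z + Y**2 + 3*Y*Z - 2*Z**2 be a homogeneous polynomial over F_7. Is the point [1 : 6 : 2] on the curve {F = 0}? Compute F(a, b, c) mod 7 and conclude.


F(1,6,2) ≡ 3 (mod 7); P is NOT on the curve.

Evaluate F(1, 6, 2) term-by-term (mod 7).
  -X**2 ↦ -1·1·1·1 = -1
  3*X*Y ↦ 3·1·6·1 = 18
  3*X*Z ↦ 3·1·1·2 = 6
  Y**2 ↦ 1·1·36·1 = 36
  3*Y*Z ↦ 3·1·6·2 = 36
  -2*Z**2 ↦ -2·1·1·4 = -8
Sum: F(1, 6, 2) = (-1) + (18) + (6) + (36) + (36) + (-8) = 87.
Reducing mod 7: 87 ≡ 3 (mod 7).
Since F(a, b, c) ≡ 3 ≠ 0 (mod 7), P does NOT lie on the curve.


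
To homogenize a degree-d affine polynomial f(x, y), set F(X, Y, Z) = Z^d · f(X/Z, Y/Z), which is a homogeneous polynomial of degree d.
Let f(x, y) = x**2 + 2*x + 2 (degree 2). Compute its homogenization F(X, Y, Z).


F(X, Y, Z) = X**2 + 2*X*Z + 2*Z**2

deg(f) = 2.
Substitute x = X/Z, y = Y/Z into f, then multiply by Z^2.
  monomial 1·x^2·y^0 ↦ 1·X^2·Y^0·Z^0.
  monomial 2·x^1·y^0 ↦ 2·X^1·Y^0·Z^1.
  monomial 2·x^0·y^0 ↦ 2·X^0·Y^0·Z^2.
Collecting: F(X, Y, Z) = X**2 + 2*X*Z + 2*Z**2.


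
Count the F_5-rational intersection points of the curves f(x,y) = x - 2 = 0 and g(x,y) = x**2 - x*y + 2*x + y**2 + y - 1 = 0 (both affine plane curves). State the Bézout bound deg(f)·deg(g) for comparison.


Common zeros: ∅; count = 0; Bézout bound = 2.

deg(f) = 1, deg(g) = 2, so Bézout bound = 2.
Scan x ∈ F_5. For each x, list the y ∈ F_5 with f(x, y) ≡ 0 and those with g(x, y) ≡ 0 (mod 5); the common zeros in that column are the intersection.
  x = 0: f ≡ 0 at y ∈ ∅; g ≡ 0 at y ∈ {2}; common: ∅.
  x = 1: f ≡ 0 at y ∈ ∅; g ≡ 0 at y ∈ ∅; common: ∅.
  x = 2: f ≡ 0 at y ∈ {0, 1, 2, 3, 4}; g ≡ 0 at y ∈ ∅; common: ∅.
  x = 3: f ≡ 0 at y ∈ ∅; g ≡ 0 at y ∈ ∅; common: ∅.
  x = 4: f ≡ 0 at y ∈ ∅; g ≡ 0 at y ∈ ∅; common: ∅.
Collecting: common zeros = ∅, so the count is 0.
Comparison with the Bézout bound: 0 ≤ 2 = deg(f)·deg(g), as expected for curves with no common component (the affine F_5-count falls short of the bound because intersections may lie at infinity, over extension fields, or carry multiplicity).


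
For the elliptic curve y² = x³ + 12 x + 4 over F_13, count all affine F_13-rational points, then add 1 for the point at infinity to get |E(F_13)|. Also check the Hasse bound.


Affine points = {(0, 2), (0, 11), (1, 2), (1, 11), (2, 6), (2, 7), (4, 5), (4, 8), (8, 1), (8, 12), (9, 3), (9, 10), (12, 2), (12, 11)}; affine count = 14; |E(F_13)| = 15.

Discriminant check: Δ ∝ 4a³ + 27b² = 4·12³ + 27·4² = 4·1728 + 27·16 ≡ 12 (mod 13). Nonzero ⇒ E is nonsingular.
For each x ∈ F_13, compute rhs = x³ + 12·x + 4 mod 13, then count y ∈ F_13 with y² ≡ rhs.
  x = 0: rhs = 4, matching y values: 2, 11 (2 points).
  x = 1: rhs = 4, matching y values: 2, 11 (2 points).
  x = 2: rhs = 10, matching y values: 6, 7 (2 points).
  x = 3: rhs = 2, matching y values: none (0 points).
  x = 4: rhs = 12, matching y values: 5, 8 (2 points).
  x = 5: rhs = 7, matching y values: none (0 points).
  x = 6: rhs = 6, matching y values: none (0 points).
  x = 7: rhs = 2, matching y values: none (0 points).
  x = 8: rhs = 1, matching y values: 1, 12 (2 points).
  x = 9: rhs = 9, matching y values: 3, 10 (2 points).
  x = 10: rhs = 6, matching y values: none (0 points).
  x = 11: rhs = 11, matching y values: none (0 points).
  x = 12: rhs = 4, matching y values: 2, 11 (2 points).
Total affine count: 14.
Full point count |E(F_13)| = 14 + 1 = 15.
Hasse bound: |15 − (13+1)| = |1| = 1 ≤ 2√13 ≈ 7.2111 ✓.


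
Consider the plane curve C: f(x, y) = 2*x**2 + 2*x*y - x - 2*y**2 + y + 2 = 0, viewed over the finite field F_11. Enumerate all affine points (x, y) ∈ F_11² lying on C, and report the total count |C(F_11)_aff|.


Affine F_11-points: {(1, 9), (2, 1), (2, 7), (3, 1), (3, 8), (6, 4), (6, 8), (7, 4), (7, 9), (8, 7)}; count = 10.

For each of the 121 pairs (x, y) ∈ F_11², evaluate f(x, y) mod 11. Record the zeros.
  x = 0: [0↦2, 1↦1, 2↦7, 3↦9, 4↦7, 5↦1, 6↦2, 7↦10, 8↦3, 9↦3, 10↦10]  zeros at y ∈ ∅
  x = 1: [0↦3, 1↦4, 2↦1, 3↦5, 4↦5, 5↦1, 6↦4, 7↦3, 8↦9, 9↦0, 10↦9]  zeros at y ∈ {9}
  x = 2: [0↦8, 1↦0, 2↦10, 3↦5, 4↦7, 5↦5, 6↦10, 7↦0, 8↦8, 9↦1, 10↦1]  zeros at y ∈ {1, 7}
  x = 3: [0↦6, 1↦0, 2↦1, 3↦9, 4↦2, 5↦2, 6↦9, 7↦1, 8↦0, 9↦6, 10↦8]  zeros at y ∈ {1, 8}
  x = 4: [0↦8, 1↦4, 2↦7, 3↦6, 4↦1, 5↦3, 6↦1, 7↦6, 8↦7, 9↦4, 10↦8]  zeros at y ∈ ∅
  x = 5: [0↦3, 1↦1, 2↦6, 3↦7, 4↦4, 5↦8, 6↦8, 7↦4, 8↦7, 9↦6, 10↦1]  zeros at y ∈ ∅
  x = 6: [0↦2, 1↦2, 2↦9, 3↦1, 4↦0, 5↦6, 6↦8, 7↦6, 8↦0, 9↦1, 10↦9]  zeros at y ∈ {4, 8}
  x = 7: [0↦5, 1↦7, 2↦5, 3↦10, 4↦0, 5↦8, 6↦1, 7↦1, 8↦8, 9↦0, 10↦10]  zeros at y ∈ {4, 9}
  x = 8: [0↦1, 1↦5, 2↦5, 3↦1, 4↦4, 5↦3, 6↦9, 7↦0, 8↦9, 9↦3, 10↦4]  zeros at y ∈ {7}
  x = 9: [0↦1, 1↦7, 2↦9, 3↦7, 4↦1, 5↦2, 6↦10, 7↦3, 8↦3, 9↦10, 10↦2]  zeros at y ∈ ∅
  x = 10: [0↦5, 1↦2, 2↦6, 3↦6, 4↦2, 5↦5, 6↦4, 7↦10, 8↦1, 9↦10, 10↦4]  zeros at y ∈ ∅
Collecting zeros: affine points = {(1, 9), (2, 1), (2, 7), (3, 1), (3, 8), (6, 4), (6, 8), (7, 4), (7, 9), (8, 7)}.
Total count |C(F_11)_aff| = 10.
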